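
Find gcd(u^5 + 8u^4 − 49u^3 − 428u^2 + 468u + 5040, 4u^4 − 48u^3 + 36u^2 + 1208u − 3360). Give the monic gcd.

u^3 − 5u^2 − 26u + 120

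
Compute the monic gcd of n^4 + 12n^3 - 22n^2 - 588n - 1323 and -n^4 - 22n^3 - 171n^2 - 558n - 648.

By polynomial division,
  n^4 + 12n^3 - 22n^2 - 588n - 1323 = (-1)(-n^4 - 22n^3 - 171n^2 - 558n - 648) + (-10n^3 - 193n^2 - 1146n - 1971)
  -n^4 - 22n^3 - 171n^2 - 558n - 648 = ((1/10)n + 27/100)(-10n^3 - 193n^2 - 1146n - 1971) + (-(429/100)n^2 - (1287/25)n - 11583/100)
  -10n^3 - 193n^2 - 1146n - 1971 = ((1000/429)n + 7300/429)(-(429/100)n^2 - (1287/25)n - 11583/100) + (0)
Last nonzero remainder: -(429/100)n^2 - (1287/25)n - 11583/100. Dividing through by -429/100 gives the monic gcd n^2 + 12n + 27.

n^2 + 12n + 27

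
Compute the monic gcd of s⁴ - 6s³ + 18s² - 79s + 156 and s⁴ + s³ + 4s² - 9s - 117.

s³ - 2s² + 10s - 39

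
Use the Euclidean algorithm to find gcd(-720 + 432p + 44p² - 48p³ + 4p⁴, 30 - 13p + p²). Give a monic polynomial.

By polynomial division,
  4p⁴ - 48p³ + 44p² + 432p - 720 = (4p² + 4p - 24)(p² - 13p + 30) + (0)
The last nonzero remainder p² - 13p + 30 is already monic.

30 - 13p + p²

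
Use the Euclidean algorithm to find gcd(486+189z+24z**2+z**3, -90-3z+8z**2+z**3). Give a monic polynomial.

6+z

By polynomial division,
  z**3+24z**2+189z+486 = (z**3+8z**2-3z-90) + (16z**2+192z+576)
  z**3+8z**2-3z-90 = ((1/16)z-1/4)(16z**2+192z+576) + (9z+54)
  16z**2+192z+576 = ((16/9)z+32/3)(9z+54) + (0)
Last nonzero remainder: 9z+54. Dividing through by 9 gives the monic gcd z+6.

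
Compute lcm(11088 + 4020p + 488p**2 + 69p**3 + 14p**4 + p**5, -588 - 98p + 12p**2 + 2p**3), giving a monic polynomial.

-77616 - 17052p + 604p**2 + 5p**3 - 29p**4 + 7p**5 + p**6

Repeated division with remainder:
  p**5 + 14p**4 + 69p**3 + 488p**2 + 4020p + 11088 = ((1/2)p**2 + 4p + 35)(2p**3 + 12p**2 - 98p - 588) + (754p**2 + 9802p + 31668)
  2p**3 + 12p**2 - 98p - 588 = ((1/377)p - 7/377)(754p**2 + 9802p + 31668) + (0)
Last nonzero remainder: 754p**2 + 9802p + 31668. Dividing through by 754 gives the monic gcd p**2 + 13p + 42.
Then lcm(f, g) = f·g / gcd(f, g); expanding and making the result monic gives the answer.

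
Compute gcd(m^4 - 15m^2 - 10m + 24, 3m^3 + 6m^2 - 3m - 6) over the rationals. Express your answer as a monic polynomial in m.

Repeated division with remainder:
  m^4 - 15m^2 - 10m + 24 = ((1/3)m - 2/3)(3m^3 + 6m^2 - 3m - 6) + (-10m^2 - 10m + 20)
  3m^3 + 6m^2 - 3m - 6 = (-(3/10)m - 3/10)(-10m^2 - 10m + 20) + (0)
Last nonzero remainder: -10m^2 - 10m + 20. Dividing through by -10 gives the monic gcd m^2 + m - 2.

m^2 + m - 2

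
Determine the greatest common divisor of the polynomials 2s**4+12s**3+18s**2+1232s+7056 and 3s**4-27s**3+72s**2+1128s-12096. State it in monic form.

s**3-s**2+16s+504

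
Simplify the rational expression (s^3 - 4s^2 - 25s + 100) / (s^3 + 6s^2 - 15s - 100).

(s - 5)/(s + 5)

Apply the Euclidean algorithm:
  s^3 - 4s^2 - 25s + 100 = (s^3 + 6s^2 - 15s - 100) + (-10s^2 - 10s + 200)
  s^3 + 6s^2 - 15s - 100 = (-(1/10)s - 1/2)(-10s^2 - 10s + 200) + (0)
Last nonzero remainder: -10s^2 - 10s + 200. Dividing through by -10 gives the monic gcd s^2 + s - 20.
Cancel s^2 + s - 20 from numerator and denominator to get the reduced form.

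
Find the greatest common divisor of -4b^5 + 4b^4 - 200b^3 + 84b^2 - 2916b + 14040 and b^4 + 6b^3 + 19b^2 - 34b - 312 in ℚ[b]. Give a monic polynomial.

b^3 + 2b^2 + 11b - 78

Apply the Euclidean algorithm:
  -4b^5 + 4b^4 - 200b^3 + 84b^2 - 2916b + 14040 = (-4b + 28)(b^4 + 6b^3 + 19b^2 - 34b - 312) + (-292b^3 - 584b^2 - 3212b + 22776)
  b^4 + 6b^3 + 19b^2 - 34b - 312 = (-(1/292)b - 1/73)(-292b^3 - 584b^2 - 3212b + 22776) + (0)
Last nonzero remainder: -292b^3 - 584b^2 - 3212b + 22776. Dividing through by -292 gives the monic gcd b^3 + 2b^2 + 11b - 78.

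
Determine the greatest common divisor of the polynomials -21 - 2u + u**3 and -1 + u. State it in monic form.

Repeated division with remainder:
  u**3 - 2u - 21 = (u**2 + u - 1)(u - 1) + (-22)
  u - 1 = (-(1/22)u + 1/22)(-22) + (0)
The last nonzero remainder is the constant -22, so the polynomials are coprime and gcd = 1.

1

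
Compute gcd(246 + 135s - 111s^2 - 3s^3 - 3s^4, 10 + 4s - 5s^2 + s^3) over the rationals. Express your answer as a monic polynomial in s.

1 + s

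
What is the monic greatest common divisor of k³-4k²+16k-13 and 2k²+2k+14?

1

Apply the Euclidean algorithm:
  k³-4k²+16k-13 = ((1/2)k-5/2)(2k²+2k+14) + (14k+22)
  2k²+2k+14 = ((1/7)k-4/49)(14k+22) + (774/49)
  14k+22 = ((343/387)k+539/387)(774/49) + (0)
The last nonzero remainder is the constant 774/49, so the polynomials are coprime and gcd = 1.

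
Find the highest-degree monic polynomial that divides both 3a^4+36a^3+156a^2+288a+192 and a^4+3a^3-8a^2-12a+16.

By polynomial division,
  3a^4+36a^3+156a^2+288a+192 = (3)(a^4+3a^3-8a^2-12a+16) + (27a^3+180a^2+324a+144)
  a^4+3a^3-8a^2-12a+16 = ((1/27)a-11/81)(27a^3+180a^2+324a+144) + ((40/9)a^2+(80/3)a+320/9)
  27a^3+180a^2+324a+144 = ((243/40)a+81/20)((40/9)a^2+(80/3)a+320/9) + (0)
Last nonzero remainder: (40/9)a^2+(80/3)a+320/9. Dividing through by 40/9 gives the monic gcd a^2+6a+8.

a^2+6a+8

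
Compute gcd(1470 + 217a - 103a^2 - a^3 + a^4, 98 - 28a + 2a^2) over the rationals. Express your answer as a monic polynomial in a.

49 - 14a + a^2

By polynomial division,
  a^4 - a^3 - 103a^2 + 217a + 1470 = ((1/2)a^2 + (13/2)a + 15)(2a^2 - 28a + 98) + (0)
Last nonzero remainder: 2a^2 - 28a + 98. Dividing through by 2 gives the monic gcd a^2 - 14a + 49.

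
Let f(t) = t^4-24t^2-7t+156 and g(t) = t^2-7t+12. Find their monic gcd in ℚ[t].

By polynomial division,
  t^4-24t^2-7t+156 = (t^2+7t+13)(t^2-7t+12) + (0)
The last nonzero remainder t^2-7t+12 is already monic.

t^2-7t+12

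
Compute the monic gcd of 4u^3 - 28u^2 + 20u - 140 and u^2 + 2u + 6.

1

Repeated division with remainder:
  4u^3 - 28u^2 + 20u - 140 = (4u - 36)(u^2 + 2u + 6) + (68u + 76)
  u^2 + 2u + 6 = ((1/68)u + 15/1156)(68u + 76) + (1449/289)
  68u + 76 = ((19652/1449)u + 21964/1449)(1449/289) + (0)
The last nonzero remainder is the constant 1449/289, so the polynomials are coprime and gcd = 1.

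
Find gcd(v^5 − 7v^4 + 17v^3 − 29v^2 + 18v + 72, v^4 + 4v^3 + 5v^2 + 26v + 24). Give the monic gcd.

v^3 + 5v + 6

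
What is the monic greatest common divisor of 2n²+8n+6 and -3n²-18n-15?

n+1

Euclidean algorithm in ℚ[n]:
  2n²+8n+6 = (-2/3)(-3n²-18n-15) + (-4n-4)
  -3n²-18n-15 = ((3/4)n+15/4)(-4n-4) + (0)
Last nonzero remainder: -4n-4. Dividing through by -4 gives the monic gcd n+1.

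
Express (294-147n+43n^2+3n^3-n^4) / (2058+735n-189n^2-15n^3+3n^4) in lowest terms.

Euclidean algorithm in ℚ[n]:
  -n^4+3n^3+43n^2-147n+294 = (-1/3)(3n^4-15n^3-189n^2+735n+2058) + (-2n^3-20n^2+98n+980)
  3n^4-15n^3-189n^2+735n+2058 = (-(3/2)n+45/2)(-2n^3-20n^2+98n+980) + (408n^2-19992)
  -2n^3-20n^2+98n+980 = (-(1/204)n-5/102)(408n^2-19992) + (0)
Last nonzero remainder: 408n^2-19992. Dividing through by 408 gives the monic gcd n^2-49.
Cancel n^2-49 from numerator and denominator to get the reduced form.

(-6+3n-n^2)/(-42-15n+3n^2)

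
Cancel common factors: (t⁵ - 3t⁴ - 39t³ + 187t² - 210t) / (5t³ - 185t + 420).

(t³ - 7t² + 10t)/(5t - 20)

Euclidean algorithm in ℚ[t]:
  t⁵ - 3t⁴ - 39t³ + 187t² - 210t = ((1/5)t² - (3/5)t - 2/5)(5t³ - 185t + 420) + (-8t² - 32t + 168)
  5t³ - 185t + 420 = (-(5/8)t + 5/2)(-8t² - 32t + 168) + (0)
Last nonzero remainder: -8t² - 32t + 168. Dividing through by -8 gives the monic gcd t² + 4t - 21.
Cancel t² + 4t - 21 from numerator and denominator to get the reduced form.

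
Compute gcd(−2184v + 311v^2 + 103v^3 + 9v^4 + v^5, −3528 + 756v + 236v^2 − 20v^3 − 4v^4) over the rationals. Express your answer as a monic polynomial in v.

Euclidean algorithm in ℚ[v]:
  v^5 + 9v^4 + 103v^3 + 311v^2 − 2184v = (−(1/4)v − 1)(−4v^4 − 20v^3 + 236v^2 + 756v − 3528) + (142v^3 + 736v^2 − 2310v − 3528)
  −4v^4 − 20v^3 + 236v^2 + 756v − 3528 = (−(2/71)v + 26/5041)(142v^3 + 736v^2 − 2310v − 3528) + ((842520/5041)v^2 + (3370080/5041)v − 17692920/5041)
  142v^3 + 736v^2 − 2310v − 3528 = ((357911/421260)v + 5041/5015)((842520/5041)v^2 + (3370080/5041)v − 17692920/5041) + (0)
Last nonzero remainder: (842520/5041)v^2 + (3370080/5041)v − 17692920/5041. Dividing through by 842520/5041 gives the monic gcd v^2 + 4v − 21.

−21 + 4v + v^2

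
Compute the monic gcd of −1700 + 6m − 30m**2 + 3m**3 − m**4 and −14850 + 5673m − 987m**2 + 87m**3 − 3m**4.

50 − 9m + m**2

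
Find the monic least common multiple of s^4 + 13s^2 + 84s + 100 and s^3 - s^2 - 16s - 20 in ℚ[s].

s^5 - 5s^4 + 13s^3 + 19s^2 - 320s - 500

By polynomial division,
  s^4 + 13s^2 + 84s + 100 = (s + 1)(s^3 - s^2 - 16s - 20) + (30s^2 + 120s + 120)
  s^3 - s^2 - 16s - 20 = ((1/30)s - 1/6)(30s^2 + 120s + 120) + (0)
Last nonzero remainder: 30s^2 + 120s + 120. Dividing through by 30 gives the monic gcd s^2 + 4s + 4.
Then lcm(f, g) = f·g / gcd(f, g); expanding and making the result monic gives the answer.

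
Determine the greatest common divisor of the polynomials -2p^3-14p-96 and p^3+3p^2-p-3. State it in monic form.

Apply the Euclidean algorithm:
  -2p^3-14p-96 = (-2)(p^3+3p^2-p-3) + (6p^2-16p-102)
  p^3+3p^2-p-3 = ((1/6)p+17/18)(6p^2-16p-102) + ((280/9)p+280/3)
  6p^2-16p-102 = ((27/140)p-153/140)((280/9)p+280/3) + (0)
Last nonzero remainder: (280/9)p+280/3. Dividing through by 280/9 gives the monic gcd p+3.

p+3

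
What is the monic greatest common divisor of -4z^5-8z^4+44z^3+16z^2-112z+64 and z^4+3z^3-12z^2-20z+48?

z^2+2z-8

Apply the Euclidean algorithm:
  -4z^5-8z^4+44z^3+16z^2-112z+64 = (-4z+4)(z^4+3z^3-12z^2-20z+48) + (-16z^3-16z^2+160z-128)
  z^4+3z^3-12z^2-20z+48 = (-(1/16)z-1/8)(-16z^3-16z^2+160z-128) + (-4z^2-8z+32)
  -16z^3-16z^2+160z-128 = (4z-4)(-4z^2-8z+32) + (0)
Last nonzero remainder: -4z^2-8z+32. Dividing through by -4 gives the monic gcd z^2+2z-8.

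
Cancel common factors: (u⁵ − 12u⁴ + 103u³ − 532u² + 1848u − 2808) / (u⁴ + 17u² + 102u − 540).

Repeated division with remainder:
  u⁵ − 12u⁴ + 103u³ − 532u² + 1848u − 2808 = (u − 12)(u⁴ + 17u² + 102u − 540) + (86u³ − 430u² + 3612u − 9288)
  u⁴ + 17u² + 102u − 540 = ((1/86)u + 5/86)(86u³ − 430u² + 3612u − 9288) + (0)
Last nonzero remainder: 86u³ − 430u² + 3612u − 9288. Dividing through by 86 gives the monic gcd u³ − 5u² + 42u − 108.
Cancel u³ − 5u² + 42u − 108 from numerator and denominator to get the reduced form.

(u² − 7u + 26)/(u + 5)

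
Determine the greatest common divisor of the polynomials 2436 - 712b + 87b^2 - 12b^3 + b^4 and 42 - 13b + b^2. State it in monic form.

42 - 13b + b^2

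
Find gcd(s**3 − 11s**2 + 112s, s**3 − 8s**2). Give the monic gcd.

s

Apply the Euclidean algorithm:
  s**3 − 11s**2 + 112s = (s**3 − 8s**2) + (−3s**2 + 112s)
  s**3 − 8s**2 = (−(1/3)s − 88/9)(−3s**2 + 112s) + ((9856/9)s)
  −3s**2 + 112s = (−(27/9856)s + 9/88)((9856/9)s) + (0)
Last nonzero remainder: (9856/9)s. Dividing through by 9856/9 gives the monic gcd s.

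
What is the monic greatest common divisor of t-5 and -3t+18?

By polynomial division,
  t-5 = (-1/3)(-3t+18) + (1)
  -3t+18 = (-3t+18)(1) + (0)
The last nonzero remainder is the constant 1, so the polynomials are coprime and gcd = 1.

1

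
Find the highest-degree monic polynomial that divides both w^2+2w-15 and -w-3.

1

Apply the Euclidean algorithm:
  w^2+2w-15 = (-w+1)(-w-3) + (-12)
  -w-3 = ((1/12)w+1/4)(-12) + (0)
The last nonzero remainder is the constant -12, so the polynomials are coprime and gcd = 1.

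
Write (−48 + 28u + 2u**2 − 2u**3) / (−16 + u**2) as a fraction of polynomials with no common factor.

(−12 + 10u − 2u**2)/(−4 + u)

Apply the Euclidean algorithm:
  −2u**3 + 2u**2 + 28u − 48 = (−2u + 2)(u**2 − 16) + (−4u − 16)
  u**2 − 16 = (−(1/4)u + 1)(−4u − 16) + (0)
Last nonzero remainder: −4u − 16. Dividing through by −4 gives the monic gcd u + 4.
Cancel u + 4 from numerator and denominator to get the reduced form.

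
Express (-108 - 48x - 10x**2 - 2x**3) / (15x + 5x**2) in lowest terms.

Repeated division with remainder:
  -2x**3 - 10x**2 - 48x - 108 = (-(2/5)x - 4/5)(5x**2 + 15x) + (-36x - 108)
  5x**2 + 15x = (-(5/36)x)(-36x - 108) + (0)
Last nonzero remainder: -36x - 108. Dividing through by -36 gives the monic gcd x + 3.
Cancel x + 3 from numerator and denominator to get the reduced form.

(-36 - 4x - 2x**2)/(5x)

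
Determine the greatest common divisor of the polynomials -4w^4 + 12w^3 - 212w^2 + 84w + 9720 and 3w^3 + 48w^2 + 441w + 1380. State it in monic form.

w + 5

Euclidean algorithm in ℚ[w]:
  -4w^4 + 12w^3 - 212w^2 + 84w + 9720 = (-(4/3)w + 76/3)(3w^3 + 48w^2 + 441w + 1380) + (-840w^2 - 9248w - 25240)
  3w^3 + 48w^2 + 441w + 1380 = (-(1/280)w - 131/7350)(-840w^2 - 9248w - 25240) + ((683656/3675)w + 683656/735)
  -840w^2 - 9248w - 25240 = (-(385875/85457)w - 2318925/85457)((683656/3675)w + 683656/735) + (0)
Last nonzero remainder: (683656/3675)w + 683656/735. Dividing through by 683656/3675 gives the monic gcd w + 5.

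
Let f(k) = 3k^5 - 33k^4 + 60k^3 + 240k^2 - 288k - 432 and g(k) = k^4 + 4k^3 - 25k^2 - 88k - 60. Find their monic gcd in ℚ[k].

By polynomial division,
  3k^5 - 33k^4 + 60k^3 + 240k^2 - 288k - 432 = (3k - 45)(k^4 + 4k^3 - 25k^2 - 88k - 60) + (315k^3 - 621k^2 - 4068k - 3132)
  k^4 + 4k^3 - 25k^2 - 88k - 60 = ((1/315)k + 209/11025)(315k^3 - 621k^2 - 4068k - 3132) + (-(384/1225)k^2 - (1152/1225)k - 768/1225)
  315k^3 - 621k^2 - 4068k - 3132 = (-(128625/128)k + 319725/64)(-(384/1225)k^2 - (1152/1225)k - 768/1225) + (0)
Last nonzero remainder: -(384/1225)k^2 - (1152/1225)k - 768/1225. Dividing through by -384/1225 gives the monic gcd k^2 + 3k + 2.

k^2 + 3k + 2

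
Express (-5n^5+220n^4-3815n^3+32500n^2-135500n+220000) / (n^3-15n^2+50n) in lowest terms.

Apply the Euclidean algorithm:
  -5n^5+220n^4-3815n^3+32500n^2-135500n+220000 = (-5n^2+145n-1390)(n^3-15n^2+50n) + (4400n^2-66000n+220000)
  n^3-15n^2+50n = ((1/4400)n)(4400n^2-66000n+220000) + (0)
Last nonzero remainder: 4400n^2-66000n+220000. Dividing through by 4400 gives the monic gcd n^2-15n+50.
Cancel n^2-15n+50 from numerator and denominator to get the reduced form.

(-5n^3+145n^2-1390n+4400)/(n)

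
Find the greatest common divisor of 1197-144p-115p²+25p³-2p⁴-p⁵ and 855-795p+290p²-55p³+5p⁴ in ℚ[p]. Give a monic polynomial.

-57+34p-8p²+p³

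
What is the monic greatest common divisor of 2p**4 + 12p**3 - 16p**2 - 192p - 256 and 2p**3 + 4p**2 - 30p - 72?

Euclidean algorithm in ℚ[p]:
  2p**4 + 12p**3 - 16p**2 - 192p - 256 = (p + 4)(2p**3 + 4p**2 - 30p - 72) + (-2p**2 + 32)
  2p**3 + 4p**2 - 30p - 72 = (-p - 2)(-2p**2 + 32) + (2p - 8)
  -2p**2 + 32 = (-p - 4)(2p - 8) + (0)
Last nonzero remainder: 2p - 8. Dividing through by 2 gives the monic gcd p - 4.

p - 4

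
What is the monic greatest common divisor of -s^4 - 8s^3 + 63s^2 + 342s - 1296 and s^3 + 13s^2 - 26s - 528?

Euclidean algorithm in ℚ[s]:
  -s^4 - 8s^3 + 63s^2 + 342s - 1296 = (-s + 5)(s^3 + 13s^2 - 26s - 528) + (-28s^2 - 56s + 1344)
  s^3 + 13s^2 - 26s - 528 = (-(1/28)s - 11/28)(-28s^2 - 56s + 1344) + (0)
Last nonzero remainder: -28s^2 - 56s + 1344. Dividing through by -28 gives the monic gcd s^2 + 2s - 48.

s^2 + 2s - 48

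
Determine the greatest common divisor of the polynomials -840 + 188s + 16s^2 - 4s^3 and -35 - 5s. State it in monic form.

By polynomial division,
  -4s^3 + 16s^2 + 188s - 840 = ((4/5)s^2 - (44/5)s + 24)(-5s - 35) + (0)
Last nonzero remainder: -5s - 35. Dividing through by -5 gives the monic gcd s + 7.

7 + s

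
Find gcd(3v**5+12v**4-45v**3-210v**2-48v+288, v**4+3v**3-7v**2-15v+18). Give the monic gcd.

v**2+2v-3

Apply the Euclidean algorithm:
  3v**5+12v**4-45v**3-210v**2-48v+288 = (3v+3)(v**4+3v**3-7v**2-15v+18) + (-33v**3-144v**2-57v+234)
  v**4+3v**3-7v**2-15v+18 = (-(1/33)v+5/121)(-33v**3-144v**2-57v+234) + (-(336/121)v**2-(672/121)v+1008/121)
  -33v**3-144v**2-57v+234 = ((1331/112)v+1573/56)(-(336/121)v**2-(672/121)v+1008/121) + (0)
Last nonzero remainder: -(336/121)v**2-(672/121)v+1008/121. Dividing through by -336/121 gives the monic gcd v**2+2v-3.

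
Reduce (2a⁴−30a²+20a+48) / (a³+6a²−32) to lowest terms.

(2a²−4a−6)/(a+4)

Repeated division with remainder:
  2a⁴−30a²+20a+48 = (2a−12)(a³+6a²−32) + (42a²+84a−336)
  a³+6a²−32 = ((1/42)a+2/21)(42a²+84a−336) + (0)
Last nonzero remainder: 42a²+84a−336. Dividing through by 42 gives the monic gcd a²+2a−8.
Cancel a²+2a−8 from numerator and denominator to get the reduced form.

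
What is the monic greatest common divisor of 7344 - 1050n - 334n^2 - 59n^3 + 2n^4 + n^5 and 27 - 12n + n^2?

By polynomial division,
  n^5 + 2n^4 - 59n^3 - 334n^2 - 1050n + 7344 = (n^3 + 14n^2 + 82n + 272)(n^2 - 12n + 27) + (0)
The last nonzero remainder n^2 - 12n + 27 is already monic.

27 - 12n + n^2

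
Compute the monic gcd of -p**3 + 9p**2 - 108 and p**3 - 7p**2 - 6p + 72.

p**2 - 3p - 18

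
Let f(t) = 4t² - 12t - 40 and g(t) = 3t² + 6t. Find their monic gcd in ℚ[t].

t + 2

Apply the Euclidean algorithm:
  4t² - 12t - 40 = (4/3)(3t² + 6t) + (-20t - 40)
  3t² + 6t = (-(3/20)t)(-20t - 40) + (0)
Last nonzero remainder: -20t - 40. Dividing through by -20 gives the monic gcd t + 2.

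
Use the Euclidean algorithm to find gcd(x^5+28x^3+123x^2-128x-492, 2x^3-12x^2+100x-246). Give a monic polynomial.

By polynomial division,
  x^5+28x^3+123x^2-128x-492 = ((1/2)x^2+3x+7)(2x^3-12x^2+100x-246) + (30x^2-90x+1230)
  2x^3-12x^2+100x-246 = ((1/15)x-1/5)(30x^2-90x+1230) + (0)
Last nonzero remainder: 30x^2-90x+1230. Dividing through by 30 gives the monic gcd x^2-3x+41.

x^2-3x+41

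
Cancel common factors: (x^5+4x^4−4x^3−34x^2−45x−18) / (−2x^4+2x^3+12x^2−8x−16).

(−x^3−x^2+9x+9)/(2x^2−8x+8)

Apply the Euclidean algorithm:
  x^5+4x^4−4x^3−34x^2−45x−18 = (−(1/2)x−5/2)(−2x^4+2x^3+12x^2−8x−16) + (7x^3−8x^2−73x−58)
  −2x^4+2x^3+12x^2−8x−16 = (−(2/7)x−2/49)(7x^3−8x^2−73x−58) + (−(450/49)x^2−(1350/49)x−900/49)
  7x^3−8x^2−73x−58 = (−(343/450)x+1421/450)(−(450/49)x^2−(1350/49)x−900/49) + (0)
Last nonzero remainder: −(450/49)x^2−(1350/49)x−900/49. Dividing through by −450/49 gives the monic gcd x^2+3x+2.
Cancel x^2+3x+2 from numerator and denominator to get the reduced form.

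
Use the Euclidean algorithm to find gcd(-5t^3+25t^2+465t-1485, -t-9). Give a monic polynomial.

By polynomial division,
  -5t^3+25t^2+465t-1485 = (5t^2-70t+165)(-t-9) + (0)
Last nonzero remainder: -t-9. Dividing through by -1 gives the monic gcd t+9.

t+9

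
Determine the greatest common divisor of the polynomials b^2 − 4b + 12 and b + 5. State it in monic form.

By polynomial division,
  b^2 − 4b + 12 = (b − 9)(b + 5) + (57)
  b + 5 = ((1/57)b + 5/57)(57) + (0)
The last nonzero remainder is the constant 57, so the polynomials are coprime and gcd = 1.

1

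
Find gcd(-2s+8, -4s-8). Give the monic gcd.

1

Apply the Euclidean algorithm:
  -2s+8 = (1/2)(-4s-8) + (12)
  -4s-8 = (-(1/3)s-2/3)(12) + (0)
The last nonzero remainder is the constant 12, so the polynomials are coprime and gcd = 1.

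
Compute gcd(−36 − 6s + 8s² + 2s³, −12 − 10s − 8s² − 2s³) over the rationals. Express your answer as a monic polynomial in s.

By polynomial division,
  2s³ + 8s² − 6s − 36 = (−1)(−2s³ − 8s² − 10s − 12) + (−16s − 48)
  −2s³ − 8s² − 10s − 12 = ((1/8)s² + (1/8)s + 1/4)(−16s − 48) + (0)
Last nonzero remainder: −16s − 48. Dividing through by −16 gives the monic gcd s + 3.

3 + s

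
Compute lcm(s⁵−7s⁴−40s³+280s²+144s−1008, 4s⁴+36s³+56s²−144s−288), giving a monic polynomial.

s⁶−4s⁵−61s⁴+160s³+984s²−576s−3024

Repeated division with remainder:
  s⁵−7s⁴−40s³+280s²+144s−1008 = ((1/4)s−4)(4s⁴+36s³+56s²−144s−288) + (90s³+540s²−360s−2160)
  4s⁴+36s³+56s²−144s−288 = ((2/45)s+2/15)(90s³+540s²−360s−2160) + (0)
Last nonzero remainder: 90s³+540s²−360s−2160. Dividing through by 90 gives the monic gcd s³+6s²−4s−24.
Then lcm(f, g) = f·g / gcd(f, g); expanding and making the result monic gives the answer.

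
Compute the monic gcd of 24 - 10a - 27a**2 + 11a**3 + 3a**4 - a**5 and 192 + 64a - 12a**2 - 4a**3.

-12 - a + a**2

By polynomial division,
  -a**5 + 3a**4 + 11a**3 - 27a**2 - 10a + 24 = ((1/4)a**2 - (3/2)a + 23/4)(-4a**3 - 12a**2 + 64a + 192) + (90a**2 - 90a - 1080)
  -4a**3 - 12a**2 + 64a + 192 = (-(2/45)a - 8/45)(90a**2 - 90a - 1080) + (0)
Last nonzero remainder: 90a**2 - 90a - 1080. Dividing through by 90 gives the monic gcd a**2 - a - 12.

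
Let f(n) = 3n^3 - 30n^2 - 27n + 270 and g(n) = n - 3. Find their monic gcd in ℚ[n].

n - 3

By polynomial division,
  3n^3 - 30n^2 - 27n + 270 = (3n^2 - 21n - 90)(n - 3) + (0)
The last nonzero remainder n - 3 is already monic.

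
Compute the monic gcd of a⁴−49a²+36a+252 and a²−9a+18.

a²−9a+18

Euclidean algorithm in ℚ[a]:
  a⁴−49a²+36a+252 = (a²+9a+14)(a²−9a+18) + (0)
The last nonzero remainder a²−9a+18 is already monic.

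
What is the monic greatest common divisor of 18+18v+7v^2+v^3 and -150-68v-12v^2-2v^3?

By polynomial division,
  v^3+7v^2+18v+18 = (-1/2)(-2v^3-12v^2-68v-150) + (v^2-16v-57)
  -2v^3-12v^2-68v-150 = (-2v-44)(v^2-16v-57) + (-886v-2658)
  v^2-16v-57 = (-(1/886)v+19/886)(-886v-2658) + (0)
Last nonzero remainder: -886v-2658. Dividing through by -886 gives the monic gcd v+3.

3+v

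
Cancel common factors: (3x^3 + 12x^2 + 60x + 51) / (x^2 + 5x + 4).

(3x^2 + 9x + 51)/(x + 4)

Repeated division with remainder:
  3x^3 + 12x^2 + 60x + 51 = (3x - 3)(x^2 + 5x + 4) + (63x + 63)
  x^2 + 5x + 4 = ((1/63)x + 4/63)(63x + 63) + (0)
Last nonzero remainder: 63x + 63. Dividing through by 63 gives the monic gcd x + 1.
Cancel x + 1 from numerator and denominator to get the reduced form.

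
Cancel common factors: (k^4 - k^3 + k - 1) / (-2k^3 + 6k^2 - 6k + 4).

(-k^2 + 1)/(2k - 4)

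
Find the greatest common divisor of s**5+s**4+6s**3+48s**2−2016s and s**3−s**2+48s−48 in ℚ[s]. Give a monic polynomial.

By polynomial division,
  s**5+s**4+6s**3+48s**2−2016s = (s**2+2s−40)(s**3−s**2+48s−48) + (−40s**2−1920)
  s**3−s**2+48s−48 = (−(1/40)s+1/40)(−40s**2−1920) + (0)
Last nonzero remainder: −40s**2−1920. Dividing through by −40 gives the monic gcd s**2+48.

s**2+48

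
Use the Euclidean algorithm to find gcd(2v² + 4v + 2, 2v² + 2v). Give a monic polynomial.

v + 1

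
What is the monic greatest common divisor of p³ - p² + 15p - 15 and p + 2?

1

Apply the Euclidean algorithm:
  p³ - p² + 15p - 15 = (p² - 3p + 21)(p + 2) + (-57)
  p + 2 = (-(1/57)p - 2/57)(-57) + (0)
The last nonzero remainder is the constant -57, so the polynomials are coprime and gcd = 1.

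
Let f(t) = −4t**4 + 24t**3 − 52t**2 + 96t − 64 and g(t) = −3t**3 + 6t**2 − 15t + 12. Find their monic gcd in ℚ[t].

t**3 − 2t**2 + 5t − 4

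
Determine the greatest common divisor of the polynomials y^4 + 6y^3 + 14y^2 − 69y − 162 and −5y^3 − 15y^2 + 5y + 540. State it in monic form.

y^2 + 7y + 27

Apply the Euclidean algorithm:
  y^4 + 6y^3 + 14y^2 − 69y − 162 = (−(1/5)y − 3/5)(−5y^3 − 15y^2 + 5y + 540) + (6y^2 + 42y + 162)
  −5y^3 − 15y^2 + 5y + 540 = (−(5/6)y + 10/3)(6y^2 + 42y + 162) + (0)
Last nonzero remainder: 6y^2 + 42y + 162. Dividing through by 6 gives the monic gcd y^2 + 7y + 27.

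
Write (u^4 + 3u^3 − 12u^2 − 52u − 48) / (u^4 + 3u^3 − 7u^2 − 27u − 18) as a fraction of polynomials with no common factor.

(u^2 − 2u − 8)/(u^2 − 2u − 3)

Apply the Euclidean algorithm:
  u^4 + 3u^3 − 12u^2 − 52u − 48 = (u^4 + 3u^3 − 7u^2 − 27u − 18) + (−5u^2 − 25u − 30)
  u^4 + 3u^3 − 7u^2 − 27u − 18 = (−(1/5)u^2 + (2/5)u + 3/5)(−5u^2 − 25u − 30) + (0)
Last nonzero remainder: −5u^2 − 25u − 30. Dividing through by −5 gives the monic gcd u^2 + 5u + 6.
Cancel u^2 + 5u + 6 from numerator and denominator to get the reduced form.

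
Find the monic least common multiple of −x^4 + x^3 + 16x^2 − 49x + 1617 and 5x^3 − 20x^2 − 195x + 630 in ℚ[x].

x^6 + 2x^5 − 37x^4 + 19x^3 − 1182x^2 − 5733x + 29106

By polynomial division,
  −x^4 + x^3 + 16x^2 − 49x + 1617 = (−(1/5)x − 3/5)(5x^3 − 20x^2 − 195x + 630) + (−35x^2 − 40x + 1995)
  5x^3 − 20x^2 − 195x + 630 = (−(1/7)x + 36/49)(−35x^2 − 40x + 1995) + ((5850/49)x − 5850/7)
  −35x^2 − 40x + 1995 = (−(343/1170)x − 931/390)((5850/49)x − 5850/7) + (0)
Last nonzero remainder: (5850/49)x − 5850/7. Dividing through by 5850/49 gives the monic gcd x − 7.
Then lcm(f, g) = f·g / gcd(f, g); expanding and making the result monic gives the answer.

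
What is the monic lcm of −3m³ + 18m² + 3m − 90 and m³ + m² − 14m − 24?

By polynomial division,
  −3m³ + 18m² + 3m − 90 = (−3)(m³ + m² − 14m − 24) + (21m² − 39m − 162)
  m³ + m² − 14m − 24 = ((1/21)m + 20/147)(21m² − 39m − 162) + (−(48/49)m − 96/49)
  21m² − 39m − 162 = (−(343/16)m + 1323/16)(−(48/49)m − 96/49) + (0)
Last nonzero remainder: −(48/49)m − 96/49. Dividing through by −48/49 gives the monic gcd m + 2.
Then lcm(f, g) = f·g / gcd(f, g); expanding and making the result monic gives the answer.

m⁵ − 7m⁴ − 7m³ + 103m² − 18m − 360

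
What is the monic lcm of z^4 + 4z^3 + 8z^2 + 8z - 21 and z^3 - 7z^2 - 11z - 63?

z^5 - 5z^4 - 28z^3 - 64z^2 - 93z + 189

By polynomial division,
  z^4 + 4z^3 + 8z^2 + 8z - 21 = (z + 11)(z^3 - 7z^2 - 11z - 63) + (96z^2 + 192z + 672)
  z^3 - 7z^2 - 11z - 63 = ((1/96)z - 3/32)(96z^2 + 192z + 672) + (0)
Last nonzero remainder: 96z^2 + 192z + 672. Dividing through by 96 gives the monic gcd z^2 + 2z + 7.
Then lcm(f, g) = f·g / gcd(f, g); expanding and making the result monic gives the answer.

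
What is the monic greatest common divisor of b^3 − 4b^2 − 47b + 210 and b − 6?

Apply the Euclidean algorithm:
  b^3 − 4b^2 − 47b + 210 = (b^2 + 2b − 35)(b − 6) + (0)
The last nonzero remainder b − 6 is already monic.

b − 6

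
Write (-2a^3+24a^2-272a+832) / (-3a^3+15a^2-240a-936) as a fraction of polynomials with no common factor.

By polynomial division,
  -2a^3+24a^2-272a+832 = (2/3)(-3a^3+15a^2-240a-936) + (14a^2-112a+1456)
  -3a^3+15a^2-240a-936 = (-(3/14)a-9/14)(14a^2-112a+1456) + (0)
Last nonzero remainder: 14a^2-112a+1456. Dividing through by 14 gives the monic gcd a^2-8a+104.
Cancel a^2-8a+104 from numerator and denominator to get the reduced form.

(2a-8)/(3a+9)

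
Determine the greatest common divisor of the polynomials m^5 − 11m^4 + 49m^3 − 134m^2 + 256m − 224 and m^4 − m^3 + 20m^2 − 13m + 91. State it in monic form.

Repeated division with remainder:
  m^5 − 11m^4 + 49m^3 − 134m^2 + 256m − 224 = (m − 10)(m^4 − m^3 + 20m^2 − 13m + 91) + (19m^3 + 79m^2 + 35m + 686)
  m^4 − m^3 + 20m^2 − 13m + 91 = ((1/19)m − 98/361)(19m^3 + 79m^2 + 35m + 686) + ((14297/361)m^2 − (14297/361)m + 100079/361)
  19m^3 + 79m^2 + 35m + 686 = ((6859/14297)m + 35378/14297)((14297/361)m^2 − (14297/361)m + 100079/361) + (0)
Last nonzero remainder: (14297/361)m^2 − (14297/361)m + 100079/361. Dividing through by 14297/361 gives the monic gcd m^2 − m + 7.

m^2 − m + 7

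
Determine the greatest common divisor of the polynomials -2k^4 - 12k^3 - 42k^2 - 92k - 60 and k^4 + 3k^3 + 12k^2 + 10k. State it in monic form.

k^3 + 3k^2 + 12k + 10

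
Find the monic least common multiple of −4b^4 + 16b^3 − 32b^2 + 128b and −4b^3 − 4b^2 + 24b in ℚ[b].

b^6 − 3b^5 − 2b^4 − 80b^2 + 192b

By polynomial division,
  −4b^4 + 16b^3 − 32b^2 + 128b = (b − 5)(−4b^3 − 4b^2 + 24b) + (−76b^2 + 248b)
  −4b^3 − 4b^2 + 24b = ((1/19)b + 81/361)(−76b^2 + 248b) + (−(11424/361)b)
  −76b^2 + 248b = ((6859/2856)b − 11191/1428)(−(11424/361)b) + (0)
Last nonzero remainder: −(11424/361)b. Dividing through by −11424/361 gives the monic gcd b.
Then lcm(f, g) = f·g / gcd(f, g); expanding and making the result monic gives the answer.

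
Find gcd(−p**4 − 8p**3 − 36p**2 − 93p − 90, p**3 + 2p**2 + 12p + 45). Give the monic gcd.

By polynomial division,
  −p**4 − 8p**3 − 36p**2 − 93p − 90 = (−p − 6)(p**3 + 2p**2 + 12p + 45) + (−12p**2 + 24p + 180)
  p**3 + 2p**2 + 12p + 45 = (−(1/12)p − 1/3)(−12p**2 + 24p + 180) + (35p + 105)
  −12p**2 + 24p + 180 = (−(12/35)p + 12/7)(35p + 105) + (0)
Last nonzero remainder: 35p + 105. Dividing through by 35 gives the monic gcd p + 3.

p + 3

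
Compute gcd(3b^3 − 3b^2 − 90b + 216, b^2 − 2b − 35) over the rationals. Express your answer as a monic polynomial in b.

Euclidean algorithm in ℚ[b]:
  3b^3 − 3b^2 − 90b + 216 = (3b + 3)(b^2 − 2b − 35) + (21b + 321)
  b^2 − 2b − 35 = ((1/21)b − 121/147)(21b + 321) + (11232/49)
  21b + 321 = ((343/3744)b + 5243/3744)(11232/49) + (0)
The last nonzero remainder is the constant 11232/49, so the polynomials are coprime and gcd = 1.

1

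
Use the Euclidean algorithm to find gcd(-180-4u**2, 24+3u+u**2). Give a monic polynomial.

1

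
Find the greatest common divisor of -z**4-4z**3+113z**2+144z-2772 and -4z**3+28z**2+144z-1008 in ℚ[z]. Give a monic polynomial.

Euclidean algorithm in ℚ[z]:
  -z**4-4z**3+113z**2+144z-2772 = ((1/4)z+11/4)(-4z**3+28z**2+144z-1008) + (0)
Last nonzero remainder: -4z**3+28z**2+144z-1008. Dividing through by -4 gives the monic gcd z**3-7z**2-36z+252.

z**3-7z**2-36z+252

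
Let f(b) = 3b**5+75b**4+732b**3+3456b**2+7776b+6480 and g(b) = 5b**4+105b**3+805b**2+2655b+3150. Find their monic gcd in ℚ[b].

b**2+11b+30

Apply the Euclidean algorithm:
  3b**5+75b**4+732b**3+3456b**2+7776b+6480 = ((3/5)b+12/5)(5b**4+105b**3+805b**2+2655b+3150) + (-3b**3-69b**2-486b-1080)
  5b**4+105b**3+805b**2+2655b+3150 = (-(5/3)b+10/3)(-3b**3-69b**2-486b-1080) + (225b**2+2475b+6750)
  -3b**3-69b**2-486b-1080 = (-(1/75)b-4/25)(225b**2+2475b+6750) + (0)
Last nonzero remainder: 225b**2+2475b+6750. Dividing through by 225 gives the monic gcd b**2+11b+30.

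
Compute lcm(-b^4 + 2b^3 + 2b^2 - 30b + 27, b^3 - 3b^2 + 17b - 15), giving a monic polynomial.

Euclidean algorithm in ℚ[b]:
  -b^4 + 2b^3 + 2b^2 - 30b + 27 = (-b - 1)(b^3 - 3b^2 + 17b - 15) + (16b^2 - 28b + 12)
  b^3 - 3b^2 + 17b - 15 = ((1/16)b - 5/64)(16b^2 - 28b + 12) + ((225/16)b - 225/16)
  16b^2 - 28b + 12 = ((256/225)b - 64/75)((225/16)b - 225/16) + (0)
Last nonzero remainder: (225/16)b - 225/16. Dividing through by 225/16 gives the monic gcd b - 1.
Then lcm(f, g) = f·g / gcd(f, g); expanding and making the result monic gives the answer.

b^6 - 4b^5 + 17b^4 + 4b^3 - 117b^2 + 504b - 405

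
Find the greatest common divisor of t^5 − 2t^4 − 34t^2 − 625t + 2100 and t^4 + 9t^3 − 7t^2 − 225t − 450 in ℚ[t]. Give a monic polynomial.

t^2 − 25

By polynomial division,
  t^5 − 2t^4 − 34t^2 − 625t + 2100 = (t − 11)(t^4 + 9t^3 − 7t^2 − 225t − 450) + (106t^3 + 114t^2 − 2650t − 2850)
  t^4 + 9t^3 − 7t^2 − 225t − 450 = ((1/106)t + 210/2809)(106t^3 + 114t^2 − 2650t − 2850) + ((26622/2809)t^2 − 665550/2809)
  106t^3 + 114t^2 − 2650t − 2850 = ((148877/13311)t + 53371/4437)((26622/2809)t^2 − 665550/2809) + (0)
Last nonzero remainder: (26622/2809)t^2 − 665550/2809. Dividing through by 26622/2809 gives the monic gcd t^2 − 25.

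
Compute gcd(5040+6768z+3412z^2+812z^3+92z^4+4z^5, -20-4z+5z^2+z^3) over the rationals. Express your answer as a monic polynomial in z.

10+7z+z^2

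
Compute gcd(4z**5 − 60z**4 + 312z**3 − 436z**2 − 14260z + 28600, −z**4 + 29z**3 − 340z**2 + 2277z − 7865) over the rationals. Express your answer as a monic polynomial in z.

By polynomial division,
  4z**5 − 60z**4 + 312z**3 − 436z**2 − 14260z + 28600 = (−4z − 56)(−z**4 + 29z**3 − 340z**2 + 2277z − 7865) + (576z**3 − 10368z**2 + 81792z − 411840)
  −z**4 + 29z**3 − 340z**2 + 2277z − 7865 = (−(1/576)z + 11/576)(576z**3 − 10368z**2 + 81792z − 411840) + (0)
Last nonzero remainder: 576z**3 − 10368z**2 + 81792z − 411840. Dividing through by 576 gives the monic gcd z**3 − 18z**2 + 142z − 715.

z**3 − 18z**2 + 142z − 715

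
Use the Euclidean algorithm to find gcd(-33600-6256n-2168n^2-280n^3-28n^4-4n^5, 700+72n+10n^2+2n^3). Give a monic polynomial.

Repeated division with remainder:
  -4n^5-28n^4-280n^3-2168n^2-6256n-33600 = (-2n^2-4n-48)(2n^3+10n^2+72n+700) + (0)
Last nonzero remainder: 2n^3+10n^2+72n+700. Dividing through by 2 gives the monic gcd n^3+5n^2+36n+350.

350+36n+5n^2+n^3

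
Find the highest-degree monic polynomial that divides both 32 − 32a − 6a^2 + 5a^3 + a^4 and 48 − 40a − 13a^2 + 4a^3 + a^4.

−16 + 8a + 7a^2 + a^3

By polynomial division,
  a^4 + 5a^3 − 6a^2 − 32a + 32 = (a^4 + 4a^3 − 13a^2 − 40a + 48) + (a^3 + 7a^2 + 8a − 16)
  a^4 + 4a^3 − 13a^2 − 40a + 48 = (a − 3)(a^3 + 7a^2 + 8a − 16) + (0)
The last nonzero remainder a^3 + 7a^2 + 8a − 16 is already monic.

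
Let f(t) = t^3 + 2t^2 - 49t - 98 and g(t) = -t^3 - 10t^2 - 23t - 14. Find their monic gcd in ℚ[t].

t^2 + 9t + 14

Repeated division with remainder:
  t^3 + 2t^2 - 49t - 98 = (-1)(-t^3 - 10t^2 - 23t - 14) + (-8t^2 - 72t - 112)
  -t^3 - 10t^2 - 23t - 14 = ((1/8)t + 1/8)(-8t^2 - 72t - 112) + (0)
Last nonzero remainder: -8t^2 - 72t - 112. Dividing through by -8 gives the monic gcd t^2 + 9t + 14.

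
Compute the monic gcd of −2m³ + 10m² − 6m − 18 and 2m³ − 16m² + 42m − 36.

Euclidean algorithm in ℚ[m]:
  −2m³ + 10m² − 6m − 18 = (−1)(2m³ − 16m² + 42m − 36) + (−6m² + 36m − 54)
  2m³ − 16m² + 42m − 36 = (−(1/3)m + 2/3)(−6m² + 36m − 54) + (0)
Last nonzero remainder: −6m² + 36m − 54. Dividing through by −6 gives the monic gcd m² − 6m + 9.

m² − 6m + 9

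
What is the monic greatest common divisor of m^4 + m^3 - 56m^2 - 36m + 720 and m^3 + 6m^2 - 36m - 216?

Repeated division with remainder:
  m^4 + m^3 - 56m^2 - 36m + 720 = (m - 5)(m^3 + 6m^2 - 36m - 216) + (10m^2 - 360)
  m^3 + 6m^2 - 36m - 216 = ((1/10)m + 3/5)(10m^2 - 360) + (0)
Last nonzero remainder: 10m^2 - 360. Dividing through by 10 gives the monic gcd m^2 - 36.

m^2 - 36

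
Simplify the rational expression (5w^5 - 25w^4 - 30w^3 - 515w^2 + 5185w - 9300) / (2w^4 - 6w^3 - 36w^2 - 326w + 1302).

By polynomial division,
  5w^5 - 25w^4 - 30w^3 - 515w^2 + 5185w - 9300 = ((5/2)w - 5)(2w^4 - 6w^3 - 36w^2 - 326w + 1302) + (30w^3 + 120w^2 + 300w - 2790)
  2w^4 - 6w^3 - 36w^2 - 326w + 1302 = ((1/15)w - 7/15)(30w^3 + 120w^2 + 300w - 2790) + (0)
Last nonzero remainder: 30w^3 + 120w^2 + 300w - 2790. Dividing through by 30 gives the monic gcd w^3 + 4w^2 + 10w - 93.
Cancel w^3 + 4w^2 + 10w - 93 from numerator and denominator to get the reduced form.

(5w^2 - 45w + 100)/(2w - 14)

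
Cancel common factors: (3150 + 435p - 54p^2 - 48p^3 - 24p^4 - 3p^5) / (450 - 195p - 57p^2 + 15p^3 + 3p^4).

Repeated division with remainder:
  -3p^5 - 24p^4 - 48p^3 - 54p^2 + 435p + 3150 = (-p - 3)(3p^4 + 15p^3 - 57p^2 - 195p + 450) + (-60p^3 - 420p^2 + 300p + 4500)
  3p^4 + 15p^3 - 57p^2 - 195p + 450 = (-(1/20)p + 1/10)(-60p^3 - 420p^2 + 300p + 4500) + (0)
Last nonzero remainder: -60p^3 - 420p^2 + 300p + 4500. Dividing through by -60 gives the monic gcd p^3 + 7p^2 - 5p - 75.
Cancel p^3 + 7p^2 - 5p - 75 from numerator and denominator to get the reduced form.

(-14 - p - p^2)/(-2 + p)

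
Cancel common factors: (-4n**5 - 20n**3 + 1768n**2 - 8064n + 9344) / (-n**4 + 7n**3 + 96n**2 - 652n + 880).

(4n**3 + 24n**2 + 132n - 1168)/(n**2 - n - 110)

Repeated division with remainder:
  -4n**5 - 20n**3 + 1768n**2 - 8064n + 9344 = (4n + 28)(-n**4 + 7n**3 + 96n**2 - 652n + 880) + (-600n**3 + 1688n**2 + 6672n - 15296)
  -n**4 + 7n**3 + 96n**2 - 652n + 880 = ((1/600)n - 157/22500)(-600n**3 + 1688n**2 + 6672n - 15296) + ((543704/5625)n**2 - (1087408/1875)n + 4349632/5625)
  -600n**3 + 1688n**2 + 6672n - 15296 = (-(421875/67963)n - 1344375/67963)((543704/5625)n**2 - (1087408/1875)n + 4349632/5625) + (0)
Last nonzero remainder: (543704/5625)n**2 - (1087408/1875)n + 4349632/5625. Dividing through by 543704/5625 gives the monic gcd n**2 - 6n + 8.
Cancel n**2 - 6n + 8 from numerator and denominator to get the reduced form.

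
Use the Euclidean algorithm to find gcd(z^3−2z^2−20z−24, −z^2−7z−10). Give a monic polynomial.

z+2

Repeated division with remainder:
  z^3−2z^2−20z−24 = (−z+9)(−z^2−7z−10) + (33z+66)
  −z^2−7z−10 = (−(1/33)z−5/33)(33z+66) + (0)
Last nonzero remainder: 33z+66. Dividing through by 33 gives the monic gcd z+2.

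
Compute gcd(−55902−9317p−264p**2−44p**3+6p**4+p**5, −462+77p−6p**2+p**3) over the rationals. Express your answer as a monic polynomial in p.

Apply the Euclidean algorithm:
  p**5+6p**4−44p**3−264p**2−9317p−55902 = (p**2+12p−49)(p**3−6p**2+77p−462) + (−1020p**2−78540)
  p**3−6p**2+77p−462 = (−(1/1020)p+1/170)(−1020p**2−78540) + (0)
Last nonzero remainder: −1020p**2−78540. Dividing through by −1020 gives the monic gcd p**2+77.

77+p**2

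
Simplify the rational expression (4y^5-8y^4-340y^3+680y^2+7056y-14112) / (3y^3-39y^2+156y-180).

(4y^3+24y^2-196y-1176)/(3y-15)

Apply the Euclidean algorithm:
  4y^5-8y^4-340y^3+680y^2+7056y-14112 = ((4/3)y^2+(44/3)y+8)(3y^3-39y^2+156y-180) + (-1056y^2+8448y-12672)
  3y^3-39y^2+156y-180 = (-(1/352)y+5/352)(-1056y^2+8448y-12672) + (0)
Last nonzero remainder: -1056y^2+8448y-12672. Dividing through by -1056 gives the monic gcd y^2-8y+12.
Cancel y^2-8y+12 from numerator and denominator to get the reduced form.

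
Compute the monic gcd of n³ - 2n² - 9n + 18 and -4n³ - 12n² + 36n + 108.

Repeated division with remainder:
  n³ - 2n² - 9n + 18 = (-1/4)(-4n³ - 12n² + 36n + 108) + (-5n² + 45)
  -4n³ - 12n² + 36n + 108 = ((4/5)n + 12/5)(-5n² + 45) + (0)
Last nonzero remainder: -5n² + 45. Dividing through by -5 gives the monic gcd n² - 9.

n² - 9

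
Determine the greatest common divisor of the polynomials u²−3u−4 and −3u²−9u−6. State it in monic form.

Repeated division with remainder:
  u²−3u−4 = (−1/3)(−3u²−9u−6) + (−6u−6)
  −3u²−9u−6 = ((1/2)u+1)(−6u−6) + (0)
Last nonzero remainder: −6u−6. Dividing through by −6 gives the monic gcd u+1.

u+1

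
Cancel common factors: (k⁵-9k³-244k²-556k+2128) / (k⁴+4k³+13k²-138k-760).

Apply the Euclidean algorithm:
  k⁵-9k³-244k²-556k+2128 = (k-4)(k⁴+4k³+13k²-138k-760) + (-6k³-54k²-348k-912)
  k⁴+4k³+13k²-138k-760 = (-(1/6)k+5/6)(-6k³-54k²-348k-912) + (0)
Last nonzero remainder: -6k³-54k²-348k-912. Dividing through by -6 gives the monic gcd k³+9k²+58k+152.
Cancel k³+9k²+58k+152 from numerator and denominator to get the reduced form.

(k²-9k+14)/(k-5)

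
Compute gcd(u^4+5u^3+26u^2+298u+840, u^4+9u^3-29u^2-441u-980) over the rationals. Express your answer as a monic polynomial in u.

u^2+9u+20

By polynomial division,
  u^4+5u^3+26u^2+298u+840 = (u^4+9u^3-29u^2-441u-980) + (-4u^3+55u^2+739u+1820)
  u^4+9u^3-29u^2-441u-980 = (-(1/4)u-91/16)(-4u^3+55u^2+739u+1820) + ((7497/16)u^2+(67473/16)u+37485/4)
  -4u^3+55u^2+739u+1820 = (-(64/7497)u+208/1071)((7497/16)u^2+(67473/16)u+37485/4) + (0)
Last nonzero remainder: (7497/16)u^2+(67473/16)u+37485/4. Dividing through by 7497/16 gives the monic gcd u^2+9u+20.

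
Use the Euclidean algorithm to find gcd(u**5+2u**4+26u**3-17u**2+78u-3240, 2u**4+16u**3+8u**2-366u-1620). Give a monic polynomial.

Euclidean algorithm in ℚ[u]:
  u**5+2u**4+26u**3-17u**2+78u-3240 = ((1/2)u-3)(2u**4+16u**3+8u**2-366u-1620) + (70u**3+190u**2-210u-8100)
  2u**4+16u**3+8u**2-366u-1620 = ((1/35)u+37/245)(70u**3+190u**2-210u-8100) + (-(720/49)u**2-(720/7)u-19440/49)
  70u**3+190u**2-210u-8100 = (-(343/72)u+245/12)(-(720/49)u**2-(720/7)u-19440/49) + (0)
Last nonzero remainder: -(720/49)u**2-(720/7)u-19440/49. Dividing through by -720/49 gives the monic gcd u**2+7u+27.

u**2+7u+27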